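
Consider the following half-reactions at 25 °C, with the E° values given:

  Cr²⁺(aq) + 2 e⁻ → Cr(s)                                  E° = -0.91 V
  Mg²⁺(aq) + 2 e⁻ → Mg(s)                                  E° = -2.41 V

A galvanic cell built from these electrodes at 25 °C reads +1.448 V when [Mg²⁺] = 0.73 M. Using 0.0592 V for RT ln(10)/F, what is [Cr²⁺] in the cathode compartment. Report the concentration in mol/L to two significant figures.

0.013 M

Cr²⁺/Cr is the cathode, Mg²⁺/Mg the anode: E°cell = +1.50 V, n = 2.
Overall reaction: Cr²⁺(aq) + Mg(s) → Cr(s) + Mg²⁺(aq); Q = [Mg²⁺]^1/[Cr²⁺]^1.
From E = E° − (0.0592/n) log Q: log Q = (E° − E)·n/0.0592 = (+1.50 − (+1.448))·2/0.0592 = 1.7568.
So 1·log[Cr²⁺] = 1·log(0.73) − log Q = -0.1367 − (1.7568) = -1.8935; [Cr²⁺] = 10^(-1.8935) ≈ 0.013 M.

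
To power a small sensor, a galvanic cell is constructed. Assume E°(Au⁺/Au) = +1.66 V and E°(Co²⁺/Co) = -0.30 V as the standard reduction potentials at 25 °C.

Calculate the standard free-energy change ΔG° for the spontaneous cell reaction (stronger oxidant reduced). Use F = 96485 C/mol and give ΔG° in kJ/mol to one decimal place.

-378.2 kJ/mol

Au⁺/Au (E° = +1.66 V) is the cathode; Co²⁺/Co (E° = -0.30 V) is the anode, so E°cell = +1.96 V.
Balancing electrons gives n = 2 (lcm of 1 and 2).
ΔG° = −nFE° = −(2)(96485)(+1.96) = -378,221 J = -378.2 kJ/mol.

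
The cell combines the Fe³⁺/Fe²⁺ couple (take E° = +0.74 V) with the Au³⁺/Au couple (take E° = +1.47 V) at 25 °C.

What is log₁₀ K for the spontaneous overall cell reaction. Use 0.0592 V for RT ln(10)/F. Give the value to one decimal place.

Cathode: Au³⁺/Au; anode: Fe³⁺/Fe²⁺. E°cell = +0.73 V, n = 3.
log K = nE°cell / 0.0592 = (3)(+0.73) / 0.0592 = 37.0.

37.0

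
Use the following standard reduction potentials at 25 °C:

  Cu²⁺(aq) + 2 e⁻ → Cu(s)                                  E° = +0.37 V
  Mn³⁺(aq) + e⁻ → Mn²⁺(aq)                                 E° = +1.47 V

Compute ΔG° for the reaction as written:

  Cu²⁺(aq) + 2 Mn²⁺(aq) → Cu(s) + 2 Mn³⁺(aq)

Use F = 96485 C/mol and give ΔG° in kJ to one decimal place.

As written, Cu²⁺/Cu is reduced (cathode) and Mn³⁺/Mn²⁺ is oxidised (anode), so E°cell = (+0.37) − (+1.47) = -1.10 V.
Balancing electrons gives n = 2.
ΔG° = −nFE° = −(2)(96485)(-1.10) = 212,267 J = +212.3 kJ.

+212.3 kJ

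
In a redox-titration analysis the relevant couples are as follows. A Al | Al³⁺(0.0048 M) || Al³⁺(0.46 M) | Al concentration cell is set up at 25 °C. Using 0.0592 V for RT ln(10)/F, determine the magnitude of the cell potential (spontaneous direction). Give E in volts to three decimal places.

For a concentration cell E°cell = 0. The 0.46 M side is the cathode (reduction is favoured where [Al³⁺] is higher).
With n = 3, E = −(0.0592/3) log([Al³⁺]ₐₙ/[Al³⁺]꜀ₐₜ) = −(0.0592/3) log(0.0048/0.46) = −(0.0592/3)(-1.982) = +0.039 V.

+0.039 V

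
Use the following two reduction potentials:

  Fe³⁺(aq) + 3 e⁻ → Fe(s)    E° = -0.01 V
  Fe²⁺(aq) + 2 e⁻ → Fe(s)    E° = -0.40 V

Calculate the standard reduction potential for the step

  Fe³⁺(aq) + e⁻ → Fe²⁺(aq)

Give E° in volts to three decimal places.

+0.770 V

Sequential free energies add, so n₃E°₃ = n₁E°₁ + n₂E°₂.
With n₃ = 3, and the known step contributing 2×(-0.40) V, the unknown satisfies 1·E° = 3×(-0.01) − 2×(-0.40) = +0.770.
E° = +0.770 / 1 = +0.770 V.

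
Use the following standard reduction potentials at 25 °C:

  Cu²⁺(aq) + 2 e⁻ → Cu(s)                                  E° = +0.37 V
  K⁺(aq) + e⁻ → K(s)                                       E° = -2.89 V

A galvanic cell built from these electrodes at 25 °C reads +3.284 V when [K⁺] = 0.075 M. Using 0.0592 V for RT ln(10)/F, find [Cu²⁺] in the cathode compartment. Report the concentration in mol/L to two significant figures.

0.036 M

Cu²⁺/Cu is the cathode, K⁺/K the anode: E°cell = +3.26 V, n = 2.
Overall reaction: Cu²⁺(aq) + 2 K(s) → Cu(s) + 2 K⁺(aq); Q = [K⁺]^2/[Cu²⁺]^1.
From E = E° − (0.0592/n) log Q: log Q = (E° − E)·n/0.0592 = (+3.26 − (+3.284))·2/0.0592 = -0.8108.
So 1·log[Cu²⁺] = 2·log(0.075) − log Q = -2.2499 − (-0.8108) = -1.4391; [Cu²⁺] = 10^(-1.4391) ≈ 0.036 M.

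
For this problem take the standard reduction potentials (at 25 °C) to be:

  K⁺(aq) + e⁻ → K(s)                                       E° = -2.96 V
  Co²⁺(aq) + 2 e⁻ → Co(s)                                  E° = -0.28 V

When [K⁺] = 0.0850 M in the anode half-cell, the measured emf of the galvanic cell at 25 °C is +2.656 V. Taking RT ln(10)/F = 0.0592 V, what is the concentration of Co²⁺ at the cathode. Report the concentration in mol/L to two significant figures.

0.0011 M

Co²⁺/Co is the cathode, K⁺/K the anode: E°cell = +2.68 V, n = 2.
Overall reaction: Co²⁺(aq) + 2 K(s) → Co(s) + 2 K⁺(aq); Q = [K⁺]^2/[Co²⁺]^1.
From E = E° − (0.0592/n) log Q: log Q = (E° − E)·n/0.0592 = (+2.68 − (+2.656))·2/0.0592 = 0.8108.
So 1·log[Co²⁺] = 2·log(0.085) − log Q = -2.1412 − (0.8108) = -2.9520; [Co²⁺] = 10^(-2.9520) ≈ 0.0011 M.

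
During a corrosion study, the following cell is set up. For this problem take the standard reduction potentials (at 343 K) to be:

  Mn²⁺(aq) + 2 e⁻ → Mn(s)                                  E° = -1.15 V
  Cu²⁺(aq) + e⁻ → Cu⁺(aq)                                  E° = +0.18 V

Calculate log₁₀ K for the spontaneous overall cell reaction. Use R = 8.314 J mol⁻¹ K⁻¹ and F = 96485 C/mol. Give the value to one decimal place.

Cathode: Cu²⁺/Cu⁺; anode: Mn²⁺/Mn. E°cell = (+0.18) − (-1.15) = +1.33 V, with n = 2.
ΔG° = −nFE° = −RT ln K, so ln K = nFE°/(RT) = (2)(96485)(+1.33) / ((8.314)(343)) = 89.999.
log₁₀ K = 89.999 / ln 10 = 39.1.

39.1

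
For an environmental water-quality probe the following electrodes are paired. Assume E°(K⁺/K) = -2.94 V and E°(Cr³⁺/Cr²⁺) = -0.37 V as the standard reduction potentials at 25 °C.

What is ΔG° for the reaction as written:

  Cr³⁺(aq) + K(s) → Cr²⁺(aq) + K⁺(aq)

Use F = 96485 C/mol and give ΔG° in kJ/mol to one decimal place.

As written, Cr³⁺/Cr²⁺ is reduced (cathode) and K⁺/K is oxidised (anode), so E°cell = (-0.37) − (-2.94) = +2.57 V.
Balancing electrons gives n = 1.
ΔG° = −nFE° = −(1)(96485)(+2.57) = -247,966 J = -248.0 kJ/mol.

-248.0 kJ/mol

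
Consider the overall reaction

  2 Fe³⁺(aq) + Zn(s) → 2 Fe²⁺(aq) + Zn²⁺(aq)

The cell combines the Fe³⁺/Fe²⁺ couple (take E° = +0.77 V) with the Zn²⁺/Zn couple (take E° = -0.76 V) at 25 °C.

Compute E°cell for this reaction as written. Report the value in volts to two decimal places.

The Fe³⁺/Fe²⁺ couple has the higher reduction potential, so it is the cathode; Zn²⁺/Zn is oxidised at the anode.
E°cell = E°(cathode) − E°(anode) = (+0.77) − (-0.76) = +1.53 V.

+1.53 V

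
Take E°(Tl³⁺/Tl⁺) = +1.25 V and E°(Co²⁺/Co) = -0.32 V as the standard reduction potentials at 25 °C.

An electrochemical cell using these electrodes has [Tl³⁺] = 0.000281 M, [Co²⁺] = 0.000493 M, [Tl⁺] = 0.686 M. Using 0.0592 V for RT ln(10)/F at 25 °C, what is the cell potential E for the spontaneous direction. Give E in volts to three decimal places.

+1.568 V

Tl³⁺/Tl⁺ is the cathode (higher E°), Co²⁺/Co the anode: E°cell = +1.25 − (-0.32) = +1.57 V, n = 2.
Overall: Tl³⁺(aq) + Co(s) → Tl⁺(aq) + Co²⁺(aq)
Q = [Tl⁺]·[Co²⁺] / ([Tl³⁺]); log Q = 0.080.
E = E° − (0.0592/n) log Q = +1.57 − (0.0592/2)(0.080) = +1.568 V.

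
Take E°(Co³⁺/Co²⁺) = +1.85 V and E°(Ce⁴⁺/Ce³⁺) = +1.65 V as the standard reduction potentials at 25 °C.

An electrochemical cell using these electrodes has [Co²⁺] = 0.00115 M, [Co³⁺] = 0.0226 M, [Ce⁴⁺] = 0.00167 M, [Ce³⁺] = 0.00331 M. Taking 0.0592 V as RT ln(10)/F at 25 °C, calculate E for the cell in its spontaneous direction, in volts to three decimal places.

Co³⁺/Co²⁺ is the cathode (higher E°), Ce⁴⁺/Ce³⁺ the anode: E°cell = +1.85 − (+1.65) = +0.20 V, n = 1.
Overall: Co³⁺(aq) + Ce³⁺(aq) → Co²⁺(aq) + Ce⁴⁺(aq)
Q = [Co²⁺]·[Ce⁴⁺] / ([Co³⁺]·[Ce³⁺]); log Q = -1.591.
E = E° − (0.0592/n) log Q = +0.20 − (0.0592/1)(-1.591) = +0.294 V.

+0.294 V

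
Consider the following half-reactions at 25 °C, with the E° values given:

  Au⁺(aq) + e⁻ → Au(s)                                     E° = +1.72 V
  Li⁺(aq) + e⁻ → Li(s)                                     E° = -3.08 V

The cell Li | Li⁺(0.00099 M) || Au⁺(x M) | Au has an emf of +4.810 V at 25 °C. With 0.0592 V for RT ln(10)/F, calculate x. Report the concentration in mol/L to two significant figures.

Au⁺/Au is the cathode, Li⁺/Li the anode: E°cell = +4.80 V, n = 1.
Overall reaction: Au⁺(aq) + Li(s) → Au(s) + Li⁺(aq); Q = [Li⁺]^1/[Au⁺]^1.
From E = E° − (0.0592/n) log Q: log Q = (E° − E)·n/0.0592 = (+4.80 − (+4.810))·1/0.0592 = -0.1689.
So 1·log[Au⁺] = 1·log(0.00099) − log Q = -3.0044 − (-0.1689) = -2.8355; [Au⁺] = 10^(-2.8355) ≈ 0.0015 M.

0.0015 M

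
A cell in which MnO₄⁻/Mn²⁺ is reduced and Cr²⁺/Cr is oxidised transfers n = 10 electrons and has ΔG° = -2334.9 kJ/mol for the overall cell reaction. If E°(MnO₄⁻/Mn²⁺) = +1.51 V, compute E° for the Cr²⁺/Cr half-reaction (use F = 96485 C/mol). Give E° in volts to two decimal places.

-0.91 V

E°cell = −ΔG°/(nF) = −(-2334.9×10³)/((10)(96485)) = +2.420 V.
Since MnO₄⁻/Mn²⁺ is the cathode and Cr²⁺/Cr the anode, E°cell = E°(MnO₄⁻/Mn²⁺) − E°(Cr²⁺/Cr).
So E°(Cr²⁺/Cr) = E°(MnO₄⁻/Mn²⁺) − E°cell = (+1.51) − (+2.420) = -0.91 V.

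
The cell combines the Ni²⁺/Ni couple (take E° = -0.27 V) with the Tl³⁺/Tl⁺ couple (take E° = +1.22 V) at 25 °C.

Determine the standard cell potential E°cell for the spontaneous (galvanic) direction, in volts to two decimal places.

+1.49 V

The Tl³⁺/Tl⁺ couple has the higher reduction potential, so it is the cathode; Ni²⁺/Ni is oxidised at the anode.
E°cell = E°(cathode) − E°(anode) = (+1.22) − (-0.27) = +1.49 V.
Since E°cell > 0, the reaction is spontaneous under standard conditions.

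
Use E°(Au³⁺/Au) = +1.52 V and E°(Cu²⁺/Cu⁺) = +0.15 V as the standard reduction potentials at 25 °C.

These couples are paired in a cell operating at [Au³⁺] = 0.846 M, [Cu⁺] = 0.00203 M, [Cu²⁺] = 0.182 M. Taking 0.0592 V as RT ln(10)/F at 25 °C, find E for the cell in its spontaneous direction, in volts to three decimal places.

+1.253 V

Au³⁺/Au is the cathode (higher E°), Cu²⁺/Cu⁺ the anode: E°cell = +1.52 − (+0.15) = +1.37 V, n = 3.
Overall: Au³⁺(aq) + 3 Cu⁺(aq) → Au(s) + 3 Cu²⁺(aq)
Q = [Cu²⁺]^3 / ([Au³⁺]·[Cu⁺]^3); log Q = 5.930.
E = E° − (0.0592/n) log Q = +1.37 − (0.0592/3)(5.930) = +1.253 V.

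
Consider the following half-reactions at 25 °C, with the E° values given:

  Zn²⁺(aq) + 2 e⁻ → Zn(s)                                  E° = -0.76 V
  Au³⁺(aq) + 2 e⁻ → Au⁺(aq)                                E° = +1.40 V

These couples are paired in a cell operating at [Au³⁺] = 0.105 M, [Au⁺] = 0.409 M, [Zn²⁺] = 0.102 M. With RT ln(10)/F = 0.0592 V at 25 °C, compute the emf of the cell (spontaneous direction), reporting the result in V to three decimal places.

+2.172 V

Au³⁺/Au⁺ is the cathode (higher E°), Zn²⁺/Zn the anode: E°cell = +1.40 − (-0.76) = +2.16 V, n = 2.
Overall: Au³⁺(aq) + Zn(s) → Au⁺(aq) + Zn²⁺(aq)
Q = [Au⁺]·[Zn²⁺] / ([Au³⁺]); log Q = -0.401.
E = E° − (0.0592/n) log Q = +2.16 − (0.0592/2)(-0.401) = +2.172 V.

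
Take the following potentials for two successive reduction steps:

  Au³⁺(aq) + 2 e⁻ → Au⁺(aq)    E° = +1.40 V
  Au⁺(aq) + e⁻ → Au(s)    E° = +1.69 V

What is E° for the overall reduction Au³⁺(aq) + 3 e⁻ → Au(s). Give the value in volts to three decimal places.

+1.497 V

Standard free energies of sequential steps add: ΔG°₃ = ΔG°₁ + ΔG°₂, so n₃E°₃ = n₁E°₁ + n₂E°₂.
E°₃ = (2×+1.40 + 1×+1.69) / 3 = (+4.490) / 3 = +1.497 V.
E° values themselves are not directly additive — weighting by electron count is essential.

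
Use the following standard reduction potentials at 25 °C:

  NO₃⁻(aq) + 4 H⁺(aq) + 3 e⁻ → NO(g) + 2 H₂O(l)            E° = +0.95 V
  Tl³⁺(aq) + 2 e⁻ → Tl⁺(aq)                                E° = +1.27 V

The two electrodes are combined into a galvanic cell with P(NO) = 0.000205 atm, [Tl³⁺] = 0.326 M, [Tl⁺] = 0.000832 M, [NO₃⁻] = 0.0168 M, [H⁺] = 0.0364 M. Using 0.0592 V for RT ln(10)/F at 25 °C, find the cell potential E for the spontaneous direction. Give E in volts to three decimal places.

+0.473 V

Tl³⁺/Tl⁺ is the cathode (higher E°), NO₃⁻/NO the anode: E°cell = +1.27 − (+0.95) = +0.32 V, n = 6.
Overall: 3 Tl³⁺(aq) + 2 NO(g) + 4 H₂O(l) → 3 Tl⁺(aq) + 2 NO₃⁻(aq) + 8 H⁺(aq)
Q = [Tl⁺]^3·[NO₃⁻]^2·[H⁺]^8 / ([Tl³⁺]^3·P(NO)^2); log Q = -15.463.
E = E° − (0.0592/n) log Q = +0.32 − (0.0592/6)(-15.463) = +0.473 V.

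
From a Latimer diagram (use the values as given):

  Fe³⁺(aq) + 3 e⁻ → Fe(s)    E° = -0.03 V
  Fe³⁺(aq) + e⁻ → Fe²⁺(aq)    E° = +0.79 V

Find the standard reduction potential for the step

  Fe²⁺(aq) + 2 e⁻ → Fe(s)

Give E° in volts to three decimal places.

Sequential free energies add, so n₃E°₃ = n₁E°₁ + n₂E°₂.
With n₃ = 3, and the known step contributing 1×(+0.79) V, the unknown satisfies 2·E° = 3×(-0.03) − 1×(+0.79) = -0.880.
E° = -0.880 / 2 = -0.440 V.

-0.440 V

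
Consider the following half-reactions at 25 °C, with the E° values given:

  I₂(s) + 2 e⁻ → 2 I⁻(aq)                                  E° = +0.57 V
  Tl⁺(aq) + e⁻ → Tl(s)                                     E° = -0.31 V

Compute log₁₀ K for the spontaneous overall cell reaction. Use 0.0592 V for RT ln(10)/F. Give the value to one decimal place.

29.7

Cathode: I₂/I⁻; anode: Tl⁺/Tl. E°cell = +0.88 V, n = 2.
log K = nE°cell / 0.0592 = (2)(+0.88) / 0.0592 = 29.7.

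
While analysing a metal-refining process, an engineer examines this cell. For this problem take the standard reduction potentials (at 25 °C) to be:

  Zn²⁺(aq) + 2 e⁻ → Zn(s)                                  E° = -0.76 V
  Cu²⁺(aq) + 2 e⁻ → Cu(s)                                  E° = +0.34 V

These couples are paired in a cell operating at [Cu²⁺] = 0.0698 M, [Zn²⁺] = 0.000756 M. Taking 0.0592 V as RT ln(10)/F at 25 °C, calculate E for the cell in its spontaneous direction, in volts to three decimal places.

Cu²⁺/Cu is the cathode (higher E°), Zn²⁺/Zn the anode: E°cell = +0.34 − (-0.76) = +1.10 V, n = 2.
Overall: Cu²⁺(aq) + Zn(s) → Cu(s) + Zn²⁺(aq)
Q = [Zn²⁺] / ([Cu²⁺]); log Q = -1.965.
E = E° − (0.0592/n) log Q = +1.10 − (0.0592/2)(-1.965) = +1.158 V.

+1.158 V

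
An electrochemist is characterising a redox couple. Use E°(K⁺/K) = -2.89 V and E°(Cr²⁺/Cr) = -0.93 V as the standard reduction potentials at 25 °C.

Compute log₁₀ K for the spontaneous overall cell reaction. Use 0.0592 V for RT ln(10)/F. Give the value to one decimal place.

Cathode: Cr²⁺/Cr; anode: K⁺/K. E°cell = +1.96 V, n = 2.
log K = nE°cell / 0.0592 = (2)(+1.96) / 0.0592 = 66.2.

66.2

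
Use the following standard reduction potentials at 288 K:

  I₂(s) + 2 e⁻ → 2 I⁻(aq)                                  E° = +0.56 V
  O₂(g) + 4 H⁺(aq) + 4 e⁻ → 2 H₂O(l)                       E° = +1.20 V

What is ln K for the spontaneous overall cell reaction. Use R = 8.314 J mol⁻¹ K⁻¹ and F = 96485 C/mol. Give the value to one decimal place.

Cathode: O₂/H₂O; anode: I₂/I⁻. E°cell = (+1.20) − (+0.56) = +0.64 V, with n = 4.
ΔG° = −nFE° = −RT ln K, so ln K = nFE°/(RT) = (4)(96485)(+0.64) / ((8.314)(288)) = 103.157.

103.2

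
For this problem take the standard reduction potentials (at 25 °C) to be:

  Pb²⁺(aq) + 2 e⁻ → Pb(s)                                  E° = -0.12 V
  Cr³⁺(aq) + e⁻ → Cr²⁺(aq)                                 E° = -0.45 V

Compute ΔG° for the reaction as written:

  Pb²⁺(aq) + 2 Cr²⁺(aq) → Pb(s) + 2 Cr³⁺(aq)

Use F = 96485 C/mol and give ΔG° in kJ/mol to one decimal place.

-63.7 kJ/mol

As written, Pb²⁺/Pb is reduced (cathode) and Cr³⁺/Cr²⁺ is oxidised (anode), so E°cell = (-0.12) − (-0.45) = +0.33 V.
Balancing electrons gives n = 2.
ΔG° = −nFE° = −(2)(96485)(+0.33) = -63,680 J = -63.7 kJ/mol.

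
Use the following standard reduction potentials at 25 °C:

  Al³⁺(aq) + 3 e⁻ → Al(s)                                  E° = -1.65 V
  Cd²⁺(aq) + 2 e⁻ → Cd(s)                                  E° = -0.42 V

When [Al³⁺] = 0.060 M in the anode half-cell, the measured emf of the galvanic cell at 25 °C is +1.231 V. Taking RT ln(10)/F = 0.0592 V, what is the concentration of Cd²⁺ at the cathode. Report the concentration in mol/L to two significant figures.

Cd²⁺/Cd is the cathode, Al³⁺/Al the anode: E°cell = +1.23 V, n = 6.
Overall reaction: 3 Cd²⁺(aq) + 2 Al(s) → 3 Cd(s) + 2 Al³⁺(aq); Q = [Al³⁺]^2/[Cd²⁺]^3.
From E = E° − (0.0592/n) log Q: log Q = (E° − E)·n/0.0592 = (+1.23 − (+1.231))·6/0.0592 = -0.1014.
So 3·log[Cd²⁺] = 2·log(0.06) − log Q = -2.4437 − (-0.1014) = -2.3423; log[Cd²⁺] = -2.3423 / 3 = -0.7808; [Cd²⁺] = 10^(-0.7808) ≈ 0.17 M.

0.17 M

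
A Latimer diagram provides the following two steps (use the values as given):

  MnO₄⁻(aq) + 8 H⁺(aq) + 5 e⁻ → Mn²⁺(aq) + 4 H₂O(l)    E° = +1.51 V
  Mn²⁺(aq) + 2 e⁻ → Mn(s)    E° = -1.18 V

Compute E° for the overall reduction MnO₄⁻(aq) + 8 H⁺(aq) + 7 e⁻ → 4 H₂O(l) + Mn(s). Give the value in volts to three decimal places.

+0.741 V

Since ΔG° = −nFE° is additive over sequential reductions, n₃E°₃ = n₁E°₁ + n₂E°₂.
E°₃ = (5×+1.51 + 2×-1.18) / 7 = (+5.190) / 7 = +0.741 V.
Simply averaging or adding the two E° values would be wrong; the electron-weighted sum is required.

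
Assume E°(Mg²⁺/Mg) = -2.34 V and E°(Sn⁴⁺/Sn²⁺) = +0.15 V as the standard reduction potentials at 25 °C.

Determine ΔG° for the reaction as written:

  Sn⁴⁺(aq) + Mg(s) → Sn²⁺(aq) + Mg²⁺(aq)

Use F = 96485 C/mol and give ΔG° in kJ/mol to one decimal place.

-480.5 kJ/mol

As written, Sn⁴⁺/Sn²⁺ is reduced (cathode) and Mg²⁺/Mg is oxidised (anode), so E°cell = (+0.15) − (-2.34) = +2.49 V.
Balancing electrons gives n = 2.
ΔG° = −nFE° = −(2)(96485)(+2.49) = -480,495 J = -480.5 kJ/mol.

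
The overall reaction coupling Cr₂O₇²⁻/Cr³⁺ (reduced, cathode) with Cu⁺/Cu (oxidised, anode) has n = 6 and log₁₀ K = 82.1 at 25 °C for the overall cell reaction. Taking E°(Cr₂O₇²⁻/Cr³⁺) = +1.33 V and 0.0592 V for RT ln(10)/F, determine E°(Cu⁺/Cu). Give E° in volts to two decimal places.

+0.52 V

E°cell = (0.0592/n)·log K = (0.0592/6)(82.1) = +0.810 V.
Since Cr₂O₇²⁻/Cr³⁺ is the cathode and Cu⁺/Cu the anode, E°cell = E°(Cr₂O₇²⁻/Cr³⁺) − E°(Cu⁺/Cu).
So E°(Cu⁺/Cu) = E°(Cr₂O₇²⁻/Cr³⁺) − E°cell = (+1.33) − (+0.810) = +0.52 V.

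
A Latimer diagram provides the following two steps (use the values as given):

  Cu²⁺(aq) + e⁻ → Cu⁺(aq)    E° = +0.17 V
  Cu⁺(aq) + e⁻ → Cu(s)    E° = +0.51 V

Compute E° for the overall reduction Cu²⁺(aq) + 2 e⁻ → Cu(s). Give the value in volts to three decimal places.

+0.340 V

Standard free energies of sequential steps add: ΔG°₃ = ΔG°₁ + ΔG°₂, so n₃E°₃ = n₁E°₁ + n₂E°₂.
E°₃ = (1×+0.17 + 1×+0.51) / 2 = (+0.680) / 2 = +0.340 V.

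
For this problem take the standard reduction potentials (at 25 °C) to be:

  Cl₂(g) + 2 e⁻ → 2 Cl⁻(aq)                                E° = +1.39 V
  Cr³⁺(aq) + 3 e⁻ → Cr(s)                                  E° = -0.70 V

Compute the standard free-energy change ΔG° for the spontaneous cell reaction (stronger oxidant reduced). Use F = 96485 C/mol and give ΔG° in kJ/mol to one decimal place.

-1209.9 kJ/mol

Cl₂/Cl⁻ (E° = +1.39 V) is the cathode; Cr³⁺/Cr (E° = -0.70 V) is the anode, so E°cell = +2.09 V.
Balancing electrons gives n = 6 (lcm of 2 and 3).
ΔG° = −nFE° = −(6)(96485)(+2.09) = -1,209,922 J = -1209.9 kJ/mol.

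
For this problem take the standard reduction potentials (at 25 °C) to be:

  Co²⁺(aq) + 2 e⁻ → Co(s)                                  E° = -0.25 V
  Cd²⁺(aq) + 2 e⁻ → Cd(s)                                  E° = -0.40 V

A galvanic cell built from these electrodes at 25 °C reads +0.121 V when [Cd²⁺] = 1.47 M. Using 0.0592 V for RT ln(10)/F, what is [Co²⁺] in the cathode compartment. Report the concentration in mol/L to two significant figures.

Co²⁺/Co is the cathode, Cd²⁺/Cd the anode: E°cell = +0.15 V, n = 2.
Overall reaction: Co²⁺(aq) + Cd(s) → Co(s) + Cd²⁺(aq); Q = [Cd²⁺]^1/[Co²⁺]^1.
From E = E° − (0.0592/n) log Q: log Q = (E° − E)·n/0.0592 = (+0.15 − (+0.121))·2/0.0592 = 0.9797.
So 1·log[Co²⁺] = 1·log(1.47) − log Q = 0.1673 − (0.9797) = -0.8124; [Co²⁺] = 10^(-0.8124) ≈ 0.15 M.

0.15 M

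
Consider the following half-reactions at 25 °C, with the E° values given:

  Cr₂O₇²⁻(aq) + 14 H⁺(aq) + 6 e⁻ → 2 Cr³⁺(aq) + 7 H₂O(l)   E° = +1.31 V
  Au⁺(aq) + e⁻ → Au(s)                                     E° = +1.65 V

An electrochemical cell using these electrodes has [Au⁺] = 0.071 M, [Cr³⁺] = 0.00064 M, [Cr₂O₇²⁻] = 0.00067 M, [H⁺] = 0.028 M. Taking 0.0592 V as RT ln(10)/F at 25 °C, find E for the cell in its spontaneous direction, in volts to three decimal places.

+0.455 V

Au⁺/Au is the cathode (higher E°), Cr₂O₇²⁻/Cr³⁺ the anode: E°cell = +1.65 − (+1.31) = +0.34 V, n = 6.
Overall: 6 Au⁺(aq) + 2 Cr³⁺(aq) + 7 H₂O(l) → 6 Au(s) + Cr₂O₇²⁻(aq) + 14 H⁺(aq)
Q = [Cr₂O₇²⁻]·[H⁺]^14 / ([Au⁺]^6·[Cr³⁺]^2); log Q = -11.634.
E = E° − (0.0592/n) log Q = +0.34 − (0.0592/6)(-11.634) = +0.455 V.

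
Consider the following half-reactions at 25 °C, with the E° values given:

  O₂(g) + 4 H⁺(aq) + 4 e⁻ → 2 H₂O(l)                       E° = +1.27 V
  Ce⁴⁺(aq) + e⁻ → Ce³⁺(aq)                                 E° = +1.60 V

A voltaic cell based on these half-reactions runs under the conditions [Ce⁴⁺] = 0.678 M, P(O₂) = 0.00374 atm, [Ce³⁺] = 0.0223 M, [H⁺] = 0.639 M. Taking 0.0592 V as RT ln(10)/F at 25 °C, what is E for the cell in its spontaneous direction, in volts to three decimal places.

+0.465 V

Ce⁴⁺/Ce³⁺ is the cathode (higher E°), O₂/H₂O the anode: E°cell = +1.60 − (+1.27) = +0.33 V, n = 4.
Overall: 4 Ce⁴⁺(aq) + 2 H₂O(l) → 4 Ce³⁺(aq) + O₂(g) + 4 H⁺(aq)
Q = [Ce³⁺]^4·P(O₂)·[H⁺]^4 / ([Ce⁴⁺]^4); log Q = -9.137.
E = E° − (0.0592/n) log Q = +0.33 − (0.0592/4)(-9.137) = +0.465 V.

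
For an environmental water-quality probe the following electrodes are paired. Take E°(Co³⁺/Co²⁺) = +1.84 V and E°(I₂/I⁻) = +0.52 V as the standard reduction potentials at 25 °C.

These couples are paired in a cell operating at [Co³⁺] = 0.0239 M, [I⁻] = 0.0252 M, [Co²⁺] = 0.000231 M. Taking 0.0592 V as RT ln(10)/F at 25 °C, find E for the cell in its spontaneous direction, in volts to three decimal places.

+1.345 V

Co³⁺/Co²⁺ is the cathode (higher E°), I₂/I⁻ the anode: E°cell = +1.84 − (+0.52) = +1.32 V, n = 2.
Overall: 2 Co³⁺(aq) + 2 I⁻(aq) → 2 Co²⁺(aq) + I₂(s)
Q = [Co²⁺]^2 / ([Co³⁺]^2·[I⁻]^2); log Q = -0.832.
E = E° − (0.0592/n) log Q = +1.32 − (0.0592/2)(-0.832) = +1.345 V.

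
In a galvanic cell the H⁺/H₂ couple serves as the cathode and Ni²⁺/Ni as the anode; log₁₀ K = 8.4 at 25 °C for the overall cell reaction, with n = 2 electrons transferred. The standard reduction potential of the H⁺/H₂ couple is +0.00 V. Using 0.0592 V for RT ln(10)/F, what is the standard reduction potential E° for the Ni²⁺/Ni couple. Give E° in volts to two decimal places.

-0.25 V

E°cell = (0.0592/n)·log K = (0.0592/2)(8.4) = +0.249 V.
Since H⁺/H₂ is the cathode and Ni²⁺/Ni the anode, E°cell = E°(H⁺/H₂) − E°(Ni²⁺/Ni).
So E°(Ni²⁺/Ni) = E°(H⁺/H₂) − E°cell = (+0.00) − (+0.249) = -0.25 V.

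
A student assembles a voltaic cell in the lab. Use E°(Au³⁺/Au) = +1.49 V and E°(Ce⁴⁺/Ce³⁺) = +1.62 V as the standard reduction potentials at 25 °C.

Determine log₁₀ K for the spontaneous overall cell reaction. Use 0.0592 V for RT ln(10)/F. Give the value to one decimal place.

6.6

Cathode: Ce⁴⁺/Ce³⁺; anode: Au³⁺/Au. E°cell = +0.13 V, n = 3.
log K = nE°cell / 0.0592 = (3)(+0.13) / 0.0592 = 6.6.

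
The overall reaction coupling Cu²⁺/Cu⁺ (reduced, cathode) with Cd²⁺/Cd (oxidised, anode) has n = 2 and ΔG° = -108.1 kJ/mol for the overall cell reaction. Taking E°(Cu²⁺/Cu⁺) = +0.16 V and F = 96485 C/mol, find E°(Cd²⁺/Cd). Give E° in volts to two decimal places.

E°cell = −ΔG°/(nF) = −(-108.1×10³)/((2)(96485)) = +0.560 V.
Since Cu²⁺/Cu⁺ is the cathode and Cd²⁺/Cd the anode, E°cell = E°(Cu²⁺/Cu⁺) − E°(Cd²⁺/Cd).
So E°(Cd²⁺/Cd) = E°(Cu²⁺/Cu⁺) − E°cell = (+0.16) − (+0.560) = -0.40 V.

-0.40 V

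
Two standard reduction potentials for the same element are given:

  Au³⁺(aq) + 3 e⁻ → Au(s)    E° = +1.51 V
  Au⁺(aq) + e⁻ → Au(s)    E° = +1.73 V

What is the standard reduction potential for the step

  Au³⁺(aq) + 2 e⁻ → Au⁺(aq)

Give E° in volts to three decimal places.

Sequential free energies add, so n₃E°₃ = n₁E°₁ + n₂E°₂.
With n₃ = 3, and the known step contributing 1×(+1.73) V, the unknown satisfies 2·E° = 3×(+1.51) − 1×(+1.73) = +2.800.
E° = +2.800 / 2 = +1.400 V.

+1.400 V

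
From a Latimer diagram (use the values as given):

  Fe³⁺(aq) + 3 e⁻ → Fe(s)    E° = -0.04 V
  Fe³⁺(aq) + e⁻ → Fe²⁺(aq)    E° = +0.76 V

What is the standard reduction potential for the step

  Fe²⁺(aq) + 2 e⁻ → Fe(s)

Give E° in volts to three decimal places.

Sequential free energies add, so n₃E°₃ = n₁E°₁ + n₂E°₂.
With n₃ = 3, and the known step contributing 1×(+0.76) V, the unknown satisfies 2·E° = 3×(-0.04) − 1×(+0.76) = -0.880.
E° = -0.880 / 2 = -0.440 V.

-0.440 V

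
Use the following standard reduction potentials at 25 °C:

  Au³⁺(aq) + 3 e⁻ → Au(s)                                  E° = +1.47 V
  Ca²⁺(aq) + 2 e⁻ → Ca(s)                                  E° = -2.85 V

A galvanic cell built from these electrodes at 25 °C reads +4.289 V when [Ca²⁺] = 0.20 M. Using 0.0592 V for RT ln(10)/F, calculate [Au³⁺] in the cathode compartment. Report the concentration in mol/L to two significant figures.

0.0024 M

Au³⁺/Au is the cathode, Ca²⁺/Ca the anode: E°cell = +4.32 V, n = 6.
Overall reaction: 2 Au³⁺(aq) + 3 Ca(s) → 2 Au(s) + 3 Ca²⁺(aq); Q = [Ca²⁺]^3/[Au³⁺]^2.
From E = E° − (0.0592/n) log Q: log Q = (E° − E)·n/0.0592 = (+4.32 − (+4.289))·6/0.0592 = 3.1419.
So 2·log[Au³⁺] = 3·log(0.2) − log Q = -2.0969 − (3.1419) = -5.2388; log[Au³⁺] = -5.2388 / 2 = -2.6194; [Au³⁺] = 10^(-2.6194) ≈ 0.0024 M.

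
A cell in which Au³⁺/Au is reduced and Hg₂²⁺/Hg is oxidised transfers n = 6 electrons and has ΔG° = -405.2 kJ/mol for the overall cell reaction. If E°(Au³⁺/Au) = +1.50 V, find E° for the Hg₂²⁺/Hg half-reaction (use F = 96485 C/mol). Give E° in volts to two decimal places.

+0.80 V

E°cell = −ΔG°/(nF) = −(-405.2×10³)/((6)(96485)) = +0.700 V.
Since Au³⁺/Au is the cathode and Hg₂²⁺/Hg the anode, E°cell = E°(Au³⁺/Au) − E°(Hg₂²⁺/Hg).
So E°(Hg₂²⁺/Hg) = E°(Au³⁺/Au) − E°cell = (+1.50) − (+0.700) = +0.80 V.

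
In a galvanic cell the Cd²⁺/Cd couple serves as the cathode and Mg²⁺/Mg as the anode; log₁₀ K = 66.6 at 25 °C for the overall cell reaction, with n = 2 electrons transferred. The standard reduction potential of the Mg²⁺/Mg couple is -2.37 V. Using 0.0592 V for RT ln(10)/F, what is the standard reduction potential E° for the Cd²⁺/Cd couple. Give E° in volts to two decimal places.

E°cell = (0.0592/n)·log K = (0.0592/2)(66.6) = +1.971 V.
Since Cd²⁺/Cd is the cathode and Mg²⁺/Mg the anode, E°cell = E°(Cd²⁺/Cd) − E°(Mg²⁺/Mg).
So E°(Cd²⁺/Cd) = E°cell + E°(Mg²⁺/Mg) = +1.971 + (-2.37) = -0.40 V.

-0.40 V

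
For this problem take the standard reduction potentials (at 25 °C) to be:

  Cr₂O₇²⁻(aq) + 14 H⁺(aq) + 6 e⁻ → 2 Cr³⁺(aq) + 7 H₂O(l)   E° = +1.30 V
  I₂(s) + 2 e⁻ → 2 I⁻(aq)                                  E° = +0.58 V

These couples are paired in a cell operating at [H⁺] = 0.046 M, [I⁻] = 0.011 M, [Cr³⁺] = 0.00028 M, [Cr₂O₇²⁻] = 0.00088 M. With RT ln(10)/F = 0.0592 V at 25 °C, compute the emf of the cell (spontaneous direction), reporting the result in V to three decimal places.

Cr₂O₇²⁻/Cr³⁺ is the cathode (higher E°), I₂/I⁻ the anode: E°cell = +1.30 − (+0.58) = +0.72 V, n = 6.
Overall: Cr₂O₇²⁻(aq) + 14 H⁺(aq) + 6 I⁻(aq) → 2 Cr³⁺(aq) + 7 H₂O(l) + 3 I₂(s)
Q = [Cr³⁺]^2 / ([Cr₂O₇²⁻]·[H⁺]^14·[I⁻]^6); log Q = 26.423.
E = E° − (0.0592/n) log Q = +0.72 − (0.0592/6)(26.423) = +0.459 V.

+0.459 V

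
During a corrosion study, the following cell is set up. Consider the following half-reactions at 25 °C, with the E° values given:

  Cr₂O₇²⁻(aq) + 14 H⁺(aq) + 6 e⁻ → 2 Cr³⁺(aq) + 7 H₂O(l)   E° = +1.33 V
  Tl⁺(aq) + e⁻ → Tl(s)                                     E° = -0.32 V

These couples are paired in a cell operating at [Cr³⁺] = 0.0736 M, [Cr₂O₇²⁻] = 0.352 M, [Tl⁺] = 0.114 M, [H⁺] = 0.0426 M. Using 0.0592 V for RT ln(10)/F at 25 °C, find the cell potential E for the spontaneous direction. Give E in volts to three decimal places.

+1.534 V

Cr₂O₇²⁻/Cr³⁺ is the cathode (higher E°), Tl⁺/Tl the anode: E°cell = +1.33 − (-0.32) = +1.65 V, n = 6.
Overall: Cr₂O₇²⁻(aq) + 14 H⁺(aq) + 6 Tl(s) → 2 Cr³⁺(aq) + 7 H₂O(l) + 6 Tl⁺(aq)
Q = [Cr³⁺]^2·[Tl⁺]^6 / ([Cr₂O₇²⁻]·[H⁺]^14); log Q = 11.717.
E = E° − (0.0592/n) log Q = +1.65 − (0.0592/6)(11.717) = +1.534 V.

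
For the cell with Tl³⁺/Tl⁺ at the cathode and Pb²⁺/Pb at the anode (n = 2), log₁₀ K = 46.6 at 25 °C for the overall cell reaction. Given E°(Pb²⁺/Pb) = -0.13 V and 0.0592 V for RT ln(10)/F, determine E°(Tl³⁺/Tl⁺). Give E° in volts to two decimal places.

E°cell = (0.0592/n)·log K = (0.0592/2)(46.6) = +1.379 V.
Since Tl³⁺/Tl⁺ is the cathode and Pb²⁺/Pb the anode, E°cell = E°(Tl³⁺/Tl⁺) − E°(Pb²⁺/Pb).
So E°(Tl³⁺/Tl⁺) = E°cell + E°(Pb²⁺/Pb) = +1.379 + (-0.13) = +1.25 V.

+1.25 V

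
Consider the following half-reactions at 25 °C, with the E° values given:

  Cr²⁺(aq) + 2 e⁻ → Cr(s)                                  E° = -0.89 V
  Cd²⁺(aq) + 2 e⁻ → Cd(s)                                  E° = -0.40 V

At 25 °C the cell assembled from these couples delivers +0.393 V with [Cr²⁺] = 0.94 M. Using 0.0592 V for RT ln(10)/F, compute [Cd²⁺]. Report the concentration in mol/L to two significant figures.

0.00050 M

Cd²⁺/Cd is the cathode, Cr²⁺/Cr the anode: E°cell = +0.49 V, n = 2.
Overall reaction: Cd²⁺(aq) + Cr(s) → Cd(s) + Cr²⁺(aq); Q = [Cr²⁺]^1/[Cd²⁺]^1.
From E = E° − (0.0592/n) log Q: log Q = (E° − E)·n/0.0592 = (+0.49 − (+0.393))·2/0.0592 = 3.2770.
So 1·log[Cd²⁺] = 1·log(0.94) − log Q = -0.0269 − (3.2770) = -3.3039; [Cd²⁺] = 10^(-3.3039) ≈ 0.00050 M.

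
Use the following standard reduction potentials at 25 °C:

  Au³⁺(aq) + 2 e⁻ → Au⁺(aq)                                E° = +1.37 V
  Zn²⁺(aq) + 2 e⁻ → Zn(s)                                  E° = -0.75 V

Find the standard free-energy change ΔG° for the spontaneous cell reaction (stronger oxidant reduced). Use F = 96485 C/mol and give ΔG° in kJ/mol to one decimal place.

-409.1 kJ/mol

Au³⁺/Au⁺ (E° = +1.37 V) is the cathode; Zn²⁺/Zn (E° = -0.75 V) is the anode, so E°cell = +2.12 V.
Balancing electrons gives n = 2 (lcm of 2 and 2).
ΔG° = −nFE° = −(2)(96485)(+2.12) = -409,096 J = -409.1 kJ/mol.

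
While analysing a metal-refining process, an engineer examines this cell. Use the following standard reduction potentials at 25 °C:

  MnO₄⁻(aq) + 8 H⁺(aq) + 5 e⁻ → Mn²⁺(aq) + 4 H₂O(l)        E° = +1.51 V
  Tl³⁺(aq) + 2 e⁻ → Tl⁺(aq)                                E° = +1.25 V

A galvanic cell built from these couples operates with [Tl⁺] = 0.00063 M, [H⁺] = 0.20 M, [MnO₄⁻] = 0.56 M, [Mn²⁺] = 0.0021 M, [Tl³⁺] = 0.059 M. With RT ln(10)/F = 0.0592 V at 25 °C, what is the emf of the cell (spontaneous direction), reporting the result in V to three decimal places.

MnO₄⁻/Mn²⁺ is the cathode (higher E°), Tl³⁺/Tl⁺ the anode: E°cell = +1.51 − (+1.25) = +0.26 V, n = 10.
Overall: 2 MnO₄⁻(aq) + 16 H⁺(aq) + 5 Tl⁺(aq) → 2 Mn²⁺(aq) + 8 H₂O(l) + 5 Tl³⁺(aq)
Q = [Mn²⁺]^2·[Tl³⁺]^5 / ([MnO₄⁻]^2·[H⁺]^16·[Tl⁺]^5); log Q = 16.189.
E = E° − (0.0592/n) log Q = +0.26 − (0.0592/10)(16.189) = +0.164 V.

+0.164 V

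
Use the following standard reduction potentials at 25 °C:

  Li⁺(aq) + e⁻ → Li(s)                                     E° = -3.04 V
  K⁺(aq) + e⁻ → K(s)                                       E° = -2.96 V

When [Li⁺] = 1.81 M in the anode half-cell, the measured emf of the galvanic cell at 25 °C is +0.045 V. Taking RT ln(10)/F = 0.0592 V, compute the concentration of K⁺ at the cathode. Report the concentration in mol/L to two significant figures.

0.46 M

K⁺/K is the cathode, Li⁺/Li the anode: E°cell = +0.08 V, n = 1.
Overall reaction: K⁺(aq) + Li(s) → K(s) + Li⁺(aq); Q = [Li⁺]^1/[K⁺]^1.
From E = E° − (0.0592/n) log Q: log Q = (E° − E)·n/0.0592 = (+0.08 − (+0.045))·1/0.0592 = 0.5912.
So 1·log[K⁺] = 1·log(1.81) − log Q = 0.2577 − (0.5912) = -0.3335; [K⁺] = 10^(-0.3335) ≈ 0.46 M.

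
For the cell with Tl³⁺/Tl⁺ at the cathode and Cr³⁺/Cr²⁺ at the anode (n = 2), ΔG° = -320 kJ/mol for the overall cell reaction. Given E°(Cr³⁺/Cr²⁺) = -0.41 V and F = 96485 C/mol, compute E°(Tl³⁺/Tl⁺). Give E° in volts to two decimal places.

E°cell = −ΔG°/(nF) = −(-320×10³)/((2)(96485)) = +1.658 V.
Since Tl³⁺/Tl⁺ is the cathode and Cr³⁺/Cr²⁺ the anode, E°cell = E°(Tl³⁺/Tl⁺) − E°(Cr³⁺/Cr²⁺).
So E°(Tl³⁺/Tl⁺) = E°cell + E°(Cr³⁺/Cr²⁺) = +1.658 + (-0.41) = +1.25 V.

+1.25 V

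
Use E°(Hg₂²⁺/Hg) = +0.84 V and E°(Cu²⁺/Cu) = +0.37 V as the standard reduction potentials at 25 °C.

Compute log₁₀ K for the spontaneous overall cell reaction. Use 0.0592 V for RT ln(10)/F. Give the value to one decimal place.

Cathode: Hg₂²⁺/Hg; anode: Cu²⁺/Cu. E°cell = +0.47 V, n = 2.
log K = nE°cell / 0.0592 = (2)(+0.47) / 0.0592 = 15.9.

15.9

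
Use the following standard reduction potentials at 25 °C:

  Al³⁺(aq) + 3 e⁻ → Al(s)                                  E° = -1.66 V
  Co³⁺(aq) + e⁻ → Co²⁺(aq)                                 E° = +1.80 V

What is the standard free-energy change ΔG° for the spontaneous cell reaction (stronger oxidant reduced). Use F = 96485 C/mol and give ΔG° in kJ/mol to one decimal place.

-1001.5 kJ/mol

Co³⁺/Co²⁺ (E° = +1.80 V) is the cathode; Al³⁺/Al (E° = -1.66 V) is the anode, so E°cell = +3.46 V.
Balancing electrons gives n = 3 (lcm of 1 and 3).
ΔG° = −nFE° = −(3)(96485)(+3.46) = -1,001,514 J = -1001.5 kJ/mol.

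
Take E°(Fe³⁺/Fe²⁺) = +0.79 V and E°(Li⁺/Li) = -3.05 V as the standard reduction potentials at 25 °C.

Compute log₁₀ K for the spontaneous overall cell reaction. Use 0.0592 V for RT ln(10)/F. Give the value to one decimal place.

64.9

Cathode: Fe³⁺/Fe²⁺; anode: Li⁺/Li. E°cell = +3.84 V, n = 1.
log K = nE°cell / 0.0592 = (1)(+3.84) / 0.0592 = 64.9.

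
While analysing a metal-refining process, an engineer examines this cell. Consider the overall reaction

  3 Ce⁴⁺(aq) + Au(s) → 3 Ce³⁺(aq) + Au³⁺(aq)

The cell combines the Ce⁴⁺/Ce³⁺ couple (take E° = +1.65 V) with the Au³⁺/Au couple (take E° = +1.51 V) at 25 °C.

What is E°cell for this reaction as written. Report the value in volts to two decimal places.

+0.14 V

The Ce⁴⁺/Ce³⁺ couple has the higher reduction potential, so it is the cathode; Au³⁺/Au is oxidised at the anode.
E°cell = E°(cathode) − E°(anode) = (+1.65) − (+1.51) = +0.14 V.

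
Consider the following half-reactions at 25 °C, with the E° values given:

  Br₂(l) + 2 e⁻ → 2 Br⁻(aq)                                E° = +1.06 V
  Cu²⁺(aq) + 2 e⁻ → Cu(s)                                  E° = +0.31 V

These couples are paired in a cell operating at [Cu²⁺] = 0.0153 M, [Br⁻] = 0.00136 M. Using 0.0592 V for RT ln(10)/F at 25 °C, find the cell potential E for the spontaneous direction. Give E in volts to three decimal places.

+0.973 V

Br₂/Br⁻ is the cathode (higher E°), Cu²⁺/Cu the anode: E°cell = +1.06 − (+0.31) = +0.75 V, n = 2.
Overall: Br₂(l) + Cu(s) → 2 Br⁻(aq) + Cu²⁺(aq)
Q = [Br⁻]^2·[Cu²⁺]; log Q = -7.548.
E = E° − (0.0592/n) log Q = +0.75 − (0.0592/2)(-7.548) = +0.973 V.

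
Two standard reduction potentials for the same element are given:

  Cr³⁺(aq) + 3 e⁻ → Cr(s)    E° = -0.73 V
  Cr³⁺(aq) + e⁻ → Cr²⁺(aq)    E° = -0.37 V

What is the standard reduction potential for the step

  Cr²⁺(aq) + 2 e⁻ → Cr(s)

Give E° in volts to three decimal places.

-0.910 V

Sequential free energies add, so n₃E°₃ = n₁E°₁ + n₂E°₂.
With n₃ = 3, and the known step contributing 1×(-0.37) V, the unknown satisfies 2·E° = 3×(-0.73) − 1×(-0.37) = -1.820.
E° = -1.820 / 2 = -0.910 V.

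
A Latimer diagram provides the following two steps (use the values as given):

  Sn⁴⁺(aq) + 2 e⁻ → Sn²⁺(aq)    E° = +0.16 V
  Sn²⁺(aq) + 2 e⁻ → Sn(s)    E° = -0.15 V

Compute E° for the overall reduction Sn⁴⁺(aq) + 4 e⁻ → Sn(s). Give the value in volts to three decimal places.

Since ΔG° = −nFE° is additive over sequential reductions, n₃E°₃ = n₁E°₁ + n₂E°₂.
E°₃ = (2×+0.16 + 2×-0.15) / 4 = (+0.020) / 4 = +0.005 V.

+0.005 V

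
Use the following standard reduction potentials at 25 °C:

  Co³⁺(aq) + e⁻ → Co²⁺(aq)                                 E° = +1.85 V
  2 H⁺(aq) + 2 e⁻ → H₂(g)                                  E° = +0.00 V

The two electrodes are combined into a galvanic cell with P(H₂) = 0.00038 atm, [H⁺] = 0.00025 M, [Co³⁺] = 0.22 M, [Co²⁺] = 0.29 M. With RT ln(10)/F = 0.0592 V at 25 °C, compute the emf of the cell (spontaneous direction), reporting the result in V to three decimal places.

Co³⁺/Co²⁺ is the cathode (higher E°), H⁺/H₂ the anode: E°cell = +1.85 − (+0.00) = +1.85 V, n = 2.
Overall: 2 Co³⁺(aq) + H₂(g) → 2 Co²⁺(aq) + 2 H⁺(aq)
Q = [Co²⁺]^2·[H⁺]^2 / ([Co³⁺]^2·P(H₂)); log Q = -3.544.
E = E° − (0.0592/n) log Q = +1.85 − (0.0592/2)(-3.544) = +1.955 V.

+1.955 V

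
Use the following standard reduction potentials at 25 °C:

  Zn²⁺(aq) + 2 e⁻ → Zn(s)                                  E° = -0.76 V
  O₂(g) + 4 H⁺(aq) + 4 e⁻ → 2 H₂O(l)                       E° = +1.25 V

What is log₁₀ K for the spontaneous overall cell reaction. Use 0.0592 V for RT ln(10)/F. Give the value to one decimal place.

Cathode: O₂/H₂O; anode: Zn²⁺/Zn. E°cell = +2.01 V, n = 4.
log K = nE°cell / 0.0592 = (4)(+2.01) / 0.0592 = 135.8.

135.8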